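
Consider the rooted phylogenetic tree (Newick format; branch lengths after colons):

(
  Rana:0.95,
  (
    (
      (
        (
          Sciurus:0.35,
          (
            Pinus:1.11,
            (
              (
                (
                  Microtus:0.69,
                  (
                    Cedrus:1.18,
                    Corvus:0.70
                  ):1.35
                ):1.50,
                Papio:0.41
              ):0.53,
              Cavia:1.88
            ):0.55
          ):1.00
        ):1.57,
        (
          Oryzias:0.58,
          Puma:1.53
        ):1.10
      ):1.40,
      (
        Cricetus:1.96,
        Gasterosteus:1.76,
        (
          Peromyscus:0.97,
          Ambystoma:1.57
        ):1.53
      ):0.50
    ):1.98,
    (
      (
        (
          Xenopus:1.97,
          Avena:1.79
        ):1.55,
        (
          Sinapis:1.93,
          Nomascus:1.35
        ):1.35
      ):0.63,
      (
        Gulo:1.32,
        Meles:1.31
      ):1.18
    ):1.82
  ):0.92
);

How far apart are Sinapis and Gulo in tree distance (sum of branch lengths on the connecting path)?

6.41

The path runs Sinapis → … → MRCA → … → Gulo; the MRCA is the node subtending (((Xenopus,Avena),(Sinapis,Nomascus)),(Gulo,Meles)).
Branch lengths along that path: 1.93 + 1.35 + 0.63 + 1.18 + 1.32 = 6.41.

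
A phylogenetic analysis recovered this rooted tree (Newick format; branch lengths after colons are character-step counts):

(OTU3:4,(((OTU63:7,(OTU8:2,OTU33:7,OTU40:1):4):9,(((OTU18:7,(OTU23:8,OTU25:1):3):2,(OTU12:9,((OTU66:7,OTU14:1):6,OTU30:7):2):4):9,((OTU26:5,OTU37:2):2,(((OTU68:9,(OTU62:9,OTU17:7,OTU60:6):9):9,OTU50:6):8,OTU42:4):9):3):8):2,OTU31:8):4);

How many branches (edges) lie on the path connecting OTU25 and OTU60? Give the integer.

10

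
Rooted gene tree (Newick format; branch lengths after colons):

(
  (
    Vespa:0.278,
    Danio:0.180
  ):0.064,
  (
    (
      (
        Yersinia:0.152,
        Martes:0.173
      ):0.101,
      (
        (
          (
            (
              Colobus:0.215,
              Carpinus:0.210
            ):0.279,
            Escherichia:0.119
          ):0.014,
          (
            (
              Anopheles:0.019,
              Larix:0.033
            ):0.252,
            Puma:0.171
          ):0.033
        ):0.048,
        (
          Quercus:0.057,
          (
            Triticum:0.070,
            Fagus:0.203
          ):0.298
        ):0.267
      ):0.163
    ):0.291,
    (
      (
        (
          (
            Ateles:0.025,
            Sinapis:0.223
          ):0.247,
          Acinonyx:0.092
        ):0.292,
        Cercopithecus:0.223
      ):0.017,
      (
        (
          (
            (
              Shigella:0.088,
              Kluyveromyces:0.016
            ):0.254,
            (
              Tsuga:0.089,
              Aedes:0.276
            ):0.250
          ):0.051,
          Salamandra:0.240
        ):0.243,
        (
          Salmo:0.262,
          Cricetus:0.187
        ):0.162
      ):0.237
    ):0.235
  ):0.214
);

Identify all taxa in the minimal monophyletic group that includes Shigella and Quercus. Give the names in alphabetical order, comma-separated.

Acinonyx, Aedes, Anopheles, Ateles, Carpinus, Cercopithecus, Colobus, Cricetus, Escherichia, Fagus, Kluyveromyces, Larix, Martes, Puma, Quercus, Salamandra, Salmo, Shigella, Sinapis, Triticum, Tsuga, Yersinia

Tracing Shigella: it sits inside (Shigella,Kluyveromyces).
Tracing Quercus: it sits inside (Quercus,(Triticum,Fagus)).
The smallest clade enclosing both is (((Yersinia,Martes),((((Colobus,Carpinus),Escherichia),((Anopheles,Larix),Puma)),(Quercus,(Triticum,Fagus)))),((((Ateles,Sinapis),Acinonyx),Cercopithecus),((((Shigella,Kluyveromyces),(Tsuga,Aedes)),Salamandra),(Salmo,Cricetus)))); the answer is its 22 terminal taxa in alphabetical order.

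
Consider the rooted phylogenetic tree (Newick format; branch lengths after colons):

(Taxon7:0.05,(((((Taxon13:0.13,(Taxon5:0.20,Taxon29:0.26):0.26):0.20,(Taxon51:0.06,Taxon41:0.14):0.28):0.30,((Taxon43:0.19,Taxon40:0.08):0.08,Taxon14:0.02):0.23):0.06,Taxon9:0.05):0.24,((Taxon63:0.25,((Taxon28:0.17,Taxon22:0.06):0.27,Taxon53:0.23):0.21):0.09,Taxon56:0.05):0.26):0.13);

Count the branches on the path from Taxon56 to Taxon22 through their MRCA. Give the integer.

The MRCA of Taxon56 and Taxon22 is the node subtending ((Taxon63,((Taxon28,Taxon22),Taxon53)),Taxon56).
From Taxon56 up to that node: 1 branch. From Taxon22 up to the same node: 4 branches. Total: 1 + 4 = 5.

5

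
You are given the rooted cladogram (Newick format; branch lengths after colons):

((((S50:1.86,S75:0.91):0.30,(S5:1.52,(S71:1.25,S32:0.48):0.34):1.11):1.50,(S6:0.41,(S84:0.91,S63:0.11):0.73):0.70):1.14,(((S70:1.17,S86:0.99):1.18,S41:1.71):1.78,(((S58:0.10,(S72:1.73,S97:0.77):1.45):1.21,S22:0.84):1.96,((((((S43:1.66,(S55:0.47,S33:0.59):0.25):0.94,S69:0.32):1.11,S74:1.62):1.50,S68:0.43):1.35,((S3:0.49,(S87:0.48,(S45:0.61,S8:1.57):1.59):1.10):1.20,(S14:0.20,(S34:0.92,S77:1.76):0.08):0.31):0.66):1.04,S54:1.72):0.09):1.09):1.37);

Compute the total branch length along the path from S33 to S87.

9.18

The path runs S33 → … → MRCA → … → S87; the MRCA is the node subtending (((((S43,(S55,S33)),S69),S74),S68),((S3,(S87,(S45,S8))),(S14,(S34,S77)))).
Branch lengths along that path: 0.59 + 0.25 + 0.94 + 1.11 + 1.50 + 1.35 + 0.66 + 1.20 + 1.10 + 0.48 = 9.18.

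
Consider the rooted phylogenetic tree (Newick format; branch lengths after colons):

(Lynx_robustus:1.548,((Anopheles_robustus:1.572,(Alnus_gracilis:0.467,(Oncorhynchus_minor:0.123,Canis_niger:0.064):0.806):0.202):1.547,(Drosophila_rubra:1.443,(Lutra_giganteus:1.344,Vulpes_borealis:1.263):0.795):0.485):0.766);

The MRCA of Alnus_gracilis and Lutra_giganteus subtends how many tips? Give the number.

7

The MRCA of Alnus_gracilis and Lutra_giganteus is the node subtending ((Anopheles_robustus,(Alnus_gracilis,(Oncorhynchus_minor,Canis_niger))),(Drosophila_rubra,(Lutra_giganteus,Vulpes_borealis))).
That clade contains 7 terminal taxa: Alnus_gracilis, Anopheles_robustus, Canis_niger, Drosophila_rubra, Lutra_giganteus, Oncorhynchus_minor, Vulpes_borealis.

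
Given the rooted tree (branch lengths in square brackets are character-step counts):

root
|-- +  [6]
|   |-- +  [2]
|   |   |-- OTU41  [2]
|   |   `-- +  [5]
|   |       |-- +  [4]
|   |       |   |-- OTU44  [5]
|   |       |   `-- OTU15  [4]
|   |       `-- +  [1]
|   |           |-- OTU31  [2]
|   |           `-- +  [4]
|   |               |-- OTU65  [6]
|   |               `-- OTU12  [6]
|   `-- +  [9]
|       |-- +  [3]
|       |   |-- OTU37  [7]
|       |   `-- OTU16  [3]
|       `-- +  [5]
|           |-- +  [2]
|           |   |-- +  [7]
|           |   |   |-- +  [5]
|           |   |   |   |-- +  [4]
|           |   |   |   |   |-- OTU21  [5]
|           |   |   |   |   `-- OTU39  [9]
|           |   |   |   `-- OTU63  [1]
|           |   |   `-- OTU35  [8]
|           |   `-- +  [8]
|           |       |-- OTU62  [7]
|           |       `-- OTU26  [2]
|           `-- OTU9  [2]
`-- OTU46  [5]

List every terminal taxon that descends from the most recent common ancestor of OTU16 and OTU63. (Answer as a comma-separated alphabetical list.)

OTU16, OTU21, OTU26, OTU35, OTU37, OTU39, OTU62, OTU63, OTU9

Tracing OTU16: it sits inside (OTU37,OTU16).
Tracing OTU63: it sits inside ((OTU21,OTU39),OTU63).
The smallest clade enclosing both is ((OTU37,OTU16),(((((OTU21,OTU39),OTU63),OTU35),(OTU62,OTU26)),OTU9)); the answer is its 9 terminal taxa in alphabetical order.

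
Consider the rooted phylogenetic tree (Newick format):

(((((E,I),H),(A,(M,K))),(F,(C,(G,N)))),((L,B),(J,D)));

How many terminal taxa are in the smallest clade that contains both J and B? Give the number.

4

The MRCA of J and B is the node subtending ((L,B),(J,D)).
That clade contains 4 terminal taxa: B, D, J, L.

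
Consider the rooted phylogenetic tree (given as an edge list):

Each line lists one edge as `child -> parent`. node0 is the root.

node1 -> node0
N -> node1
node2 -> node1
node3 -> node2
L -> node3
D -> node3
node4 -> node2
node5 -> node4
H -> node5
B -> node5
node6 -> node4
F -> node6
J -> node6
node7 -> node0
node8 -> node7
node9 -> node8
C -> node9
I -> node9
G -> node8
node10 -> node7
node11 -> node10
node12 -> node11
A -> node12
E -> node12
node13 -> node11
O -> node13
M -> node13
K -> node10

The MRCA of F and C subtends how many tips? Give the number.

The MRCA of F and C is the root, so the clade is the entire tree.
That clade contains 15 terminal taxa: A, B, C, D, E, F, G, H, I, J, K, L, M, N, O.

15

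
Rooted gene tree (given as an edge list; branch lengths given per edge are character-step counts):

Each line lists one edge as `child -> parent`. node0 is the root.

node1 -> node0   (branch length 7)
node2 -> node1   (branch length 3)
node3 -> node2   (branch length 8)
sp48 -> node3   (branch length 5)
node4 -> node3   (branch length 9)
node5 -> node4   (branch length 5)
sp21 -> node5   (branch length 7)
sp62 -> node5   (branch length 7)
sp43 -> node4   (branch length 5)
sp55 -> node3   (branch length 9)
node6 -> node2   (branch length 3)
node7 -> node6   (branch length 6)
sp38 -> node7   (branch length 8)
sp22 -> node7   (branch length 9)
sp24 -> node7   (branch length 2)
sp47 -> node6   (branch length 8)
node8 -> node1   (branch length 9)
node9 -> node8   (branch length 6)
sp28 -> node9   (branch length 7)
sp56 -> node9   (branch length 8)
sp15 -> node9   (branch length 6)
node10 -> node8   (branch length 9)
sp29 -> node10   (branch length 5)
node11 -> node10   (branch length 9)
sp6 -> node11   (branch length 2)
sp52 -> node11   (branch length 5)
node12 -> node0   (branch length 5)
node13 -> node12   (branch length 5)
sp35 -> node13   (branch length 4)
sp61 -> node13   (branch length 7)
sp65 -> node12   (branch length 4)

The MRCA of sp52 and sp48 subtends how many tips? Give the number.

15

The MRCA of sp52 and sp48 is the node subtending (((sp48,((sp21,sp62),sp43),sp55),((sp38,sp22,sp24),sp47)),((sp28,sp56,sp15),(sp29,(sp6,sp52)))).
That clade contains 15 terminal taxa: sp15, sp21, sp22, sp24, sp28, sp29, sp38, sp43, sp47, sp48, sp52, sp55, sp56, sp6, sp62.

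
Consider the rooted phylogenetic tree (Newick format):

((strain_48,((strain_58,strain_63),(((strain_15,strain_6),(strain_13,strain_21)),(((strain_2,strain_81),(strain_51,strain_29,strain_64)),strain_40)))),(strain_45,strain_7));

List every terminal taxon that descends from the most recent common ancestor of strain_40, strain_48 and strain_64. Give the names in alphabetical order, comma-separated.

Tracing strain_40: it sits inside (((strain_2,strain_81),(strain_51,strain_29,strain_64)),strain_40).
Tracing strain_48: it sits inside (strain_48,((strain_58,strain_63),(((strain_15,strain_6),(strain_13,strain_21)),(((strain_2,strain_81),(strain_51,strain_29,strain_64)),strain_40)))).
Tracing strain_64: it sits inside (strain_51,strain_29,strain_64).
The smallest clade enclosing all 3 is (strain_48,((strain_58,strain_63),(((strain_15,strain_6),(strain_13,strain_21)),(((strain_2,strain_81),(strain_51,strain_29,strain_64)),strain_40)))); the answer is its 13 terminal taxa in alphabetical order.

strain_13, strain_15, strain_2, strain_21, strain_29, strain_40, strain_48, strain_51, strain_58, strain_6, strain_63, strain_64, strain_81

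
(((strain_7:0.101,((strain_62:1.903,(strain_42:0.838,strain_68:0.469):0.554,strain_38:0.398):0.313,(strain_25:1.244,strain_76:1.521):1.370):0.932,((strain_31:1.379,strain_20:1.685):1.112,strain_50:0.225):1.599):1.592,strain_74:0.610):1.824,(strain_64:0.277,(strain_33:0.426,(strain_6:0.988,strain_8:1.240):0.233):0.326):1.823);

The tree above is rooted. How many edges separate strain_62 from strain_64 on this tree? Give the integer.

The MRCA of strain_62 and strain_64 is the root of the tree.
From strain_62 up to that node: 5 branches. From strain_64 up to the same node: 2 branches. Total: 5 + 2 = 7.

7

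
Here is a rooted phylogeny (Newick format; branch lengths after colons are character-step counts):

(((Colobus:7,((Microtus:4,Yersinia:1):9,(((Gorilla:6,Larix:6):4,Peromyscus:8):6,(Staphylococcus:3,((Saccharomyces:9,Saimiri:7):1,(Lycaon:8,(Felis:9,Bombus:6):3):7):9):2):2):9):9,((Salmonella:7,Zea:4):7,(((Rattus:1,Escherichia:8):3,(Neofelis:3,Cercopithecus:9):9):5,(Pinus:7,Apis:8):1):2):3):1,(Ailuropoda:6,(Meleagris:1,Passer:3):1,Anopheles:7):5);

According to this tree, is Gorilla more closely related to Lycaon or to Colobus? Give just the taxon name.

The MRCA of Gorilla and Lycaon subtends (((Gorilla,Larix),Peromyscus),(Staphylococcus,((Saccharomyces,Saimiri),(Lycaon,(Felis,Bombus))))) (9 taxa).
The MRCA of Gorilla and Colobus subtends (Colobus,((Microtus,Yersinia),(((Gorilla,Larix),Peromyscus),(Staphylococcus,((Saccharomyces,Saimiri),(Lycaon,(Felis,Bombus))))))) (12 taxa).
The first is nested inside the second, so Gorilla shares a more recent common ancestor with Lycaon.

Lycaon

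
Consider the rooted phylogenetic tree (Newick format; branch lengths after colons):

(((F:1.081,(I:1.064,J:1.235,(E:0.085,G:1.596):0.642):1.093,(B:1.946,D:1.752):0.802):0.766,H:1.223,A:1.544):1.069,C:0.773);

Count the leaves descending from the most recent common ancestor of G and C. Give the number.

10

The MRCA of G and C is the root, so the clade is the entire tree.
That clade contains 10 terminal taxa: A, B, C, D, E, F, G, H, I, J.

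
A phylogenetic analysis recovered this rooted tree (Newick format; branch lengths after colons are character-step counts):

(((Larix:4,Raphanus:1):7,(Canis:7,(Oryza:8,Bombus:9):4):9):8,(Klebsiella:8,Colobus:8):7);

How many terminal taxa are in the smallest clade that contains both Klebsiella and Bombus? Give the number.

The MRCA of Klebsiella and Bombus is the root, so the clade is the entire tree.
That clade contains 7 terminal taxa: Bombus, Canis, Colobus, Klebsiella, Larix, Oryza, Raphanus.

7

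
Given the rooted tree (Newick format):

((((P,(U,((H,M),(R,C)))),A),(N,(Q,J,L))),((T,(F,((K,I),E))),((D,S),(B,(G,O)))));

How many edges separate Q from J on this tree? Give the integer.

2

The MRCA of Q and J is the node subtending (Q,J,L).
From Q up to that node: 1 branch. From J up to the same node: 1 branch. Total: 1 + 1 = 2.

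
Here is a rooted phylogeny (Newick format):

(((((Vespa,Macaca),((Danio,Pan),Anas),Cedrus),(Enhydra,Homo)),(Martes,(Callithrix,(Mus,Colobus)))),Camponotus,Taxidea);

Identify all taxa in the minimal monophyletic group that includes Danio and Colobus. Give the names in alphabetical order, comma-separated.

Tracing Danio: it sits inside (Danio,Pan).
Tracing Colobus: it sits inside (Mus,Colobus).
The smallest clade enclosing both is ((((Vespa,Macaca),((Danio,Pan),Anas),Cedrus),(Enhydra,Homo)),(Martes,(Callithrix,(Mus,Colobus)))); the answer is its 12 terminal taxa in alphabetical order.

Anas, Callithrix, Cedrus, Colobus, Danio, Enhydra, Homo, Macaca, Martes, Mus, Pan, Vespa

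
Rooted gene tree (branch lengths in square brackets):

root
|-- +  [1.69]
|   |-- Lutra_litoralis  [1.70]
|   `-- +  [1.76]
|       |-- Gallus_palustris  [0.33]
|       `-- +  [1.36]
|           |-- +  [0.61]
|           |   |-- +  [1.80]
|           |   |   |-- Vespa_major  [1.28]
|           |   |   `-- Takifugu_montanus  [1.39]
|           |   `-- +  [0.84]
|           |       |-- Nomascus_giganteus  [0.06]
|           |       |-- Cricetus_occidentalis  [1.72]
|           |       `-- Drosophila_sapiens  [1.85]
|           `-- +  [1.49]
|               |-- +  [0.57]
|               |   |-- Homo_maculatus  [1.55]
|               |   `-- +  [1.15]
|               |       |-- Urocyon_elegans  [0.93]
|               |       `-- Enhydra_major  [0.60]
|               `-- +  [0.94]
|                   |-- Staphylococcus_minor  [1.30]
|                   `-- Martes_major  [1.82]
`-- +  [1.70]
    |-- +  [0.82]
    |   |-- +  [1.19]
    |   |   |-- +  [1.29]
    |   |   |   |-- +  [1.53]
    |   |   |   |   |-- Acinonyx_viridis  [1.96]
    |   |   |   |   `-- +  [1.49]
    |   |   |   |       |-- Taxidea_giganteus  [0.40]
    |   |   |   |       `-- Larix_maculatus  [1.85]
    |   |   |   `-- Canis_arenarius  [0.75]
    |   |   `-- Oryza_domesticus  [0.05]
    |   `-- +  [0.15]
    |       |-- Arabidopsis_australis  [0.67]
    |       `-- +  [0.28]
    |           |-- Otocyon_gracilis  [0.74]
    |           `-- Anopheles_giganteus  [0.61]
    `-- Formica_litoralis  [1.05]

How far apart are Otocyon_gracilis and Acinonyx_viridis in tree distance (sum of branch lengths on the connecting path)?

The path runs Otocyon_gracilis → … → MRCA → … → Acinonyx_viridis; the MRCA is the node subtending ((((Acinonyx_viridis,(Taxidea_giganteus,Larix_maculatus)),Canis_arenarius),Oryza_domesticus),(Arabidopsis_australis,(Otocyon_gracilis,Anopheles_giganteus))).
Branch lengths along that path: 0.74 + 0.28 + 0.15 + 1.19 + 1.29 + 1.53 + 1.96 = 7.14.

7.14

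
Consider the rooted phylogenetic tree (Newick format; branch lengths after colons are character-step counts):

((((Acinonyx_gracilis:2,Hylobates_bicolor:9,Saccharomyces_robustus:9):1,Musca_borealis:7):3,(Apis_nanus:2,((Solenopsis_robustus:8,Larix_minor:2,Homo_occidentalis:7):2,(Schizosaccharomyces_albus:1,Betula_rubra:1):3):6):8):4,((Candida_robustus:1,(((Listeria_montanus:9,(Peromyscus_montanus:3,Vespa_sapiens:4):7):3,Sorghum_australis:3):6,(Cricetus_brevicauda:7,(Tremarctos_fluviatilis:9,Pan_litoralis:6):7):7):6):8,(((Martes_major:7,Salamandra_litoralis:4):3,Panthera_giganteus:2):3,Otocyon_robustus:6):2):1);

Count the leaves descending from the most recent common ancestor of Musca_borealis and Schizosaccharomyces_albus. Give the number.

10

The MRCA of Musca_borealis and Schizosaccharomyces_albus is the node subtending (((Acinonyx_gracilis,Hylobates_bicolor,Saccharomyces_robustus),Musca_borealis),(Apis_nanus,((Solenopsis_robustus,Larix_minor,Homo_occidentalis),(Schizosaccharomyces_albus,Betula_rubra)))).
That clade contains 10 terminal taxa: Acinonyx_gracilis, Apis_nanus, Betula_rubra, Homo_occidentalis, Hylobates_bicolor, Larix_minor, Musca_borealis, Saccharomyces_robustus, Schizosaccharomyces_albus, Solenopsis_robustus.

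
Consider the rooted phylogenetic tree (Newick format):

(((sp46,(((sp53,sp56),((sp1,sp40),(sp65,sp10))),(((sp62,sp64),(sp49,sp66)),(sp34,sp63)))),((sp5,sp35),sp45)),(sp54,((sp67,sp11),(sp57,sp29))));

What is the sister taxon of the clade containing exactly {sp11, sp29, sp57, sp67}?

sp54

The clade containing exactly {sp11, sp29, sp57, sp67} attaches to the tree at the node subtending (sp54,((sp67,sp11),(sp57,sp29))).
The other lineage descending from that same node — the sister group — is the single tip sp54.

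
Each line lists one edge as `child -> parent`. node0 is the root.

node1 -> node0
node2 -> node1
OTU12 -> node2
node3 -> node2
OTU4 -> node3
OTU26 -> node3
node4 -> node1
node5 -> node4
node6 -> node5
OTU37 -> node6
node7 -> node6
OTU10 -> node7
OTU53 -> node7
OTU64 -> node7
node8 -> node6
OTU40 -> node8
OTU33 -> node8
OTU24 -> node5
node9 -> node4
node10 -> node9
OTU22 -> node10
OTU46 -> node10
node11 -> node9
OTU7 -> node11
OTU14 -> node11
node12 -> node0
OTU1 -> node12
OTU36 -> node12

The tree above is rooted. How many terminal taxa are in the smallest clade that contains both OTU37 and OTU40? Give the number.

The MRCA of OTU37 and OTU40 is the node subtending (OTU37,(OTU10,OTU53,OTU64),(OTU40,OTU33)).
That clade contains 6 terminal taxa: OTU10, OTU33, OTU37, OTU40, OTU53, OTU64.

6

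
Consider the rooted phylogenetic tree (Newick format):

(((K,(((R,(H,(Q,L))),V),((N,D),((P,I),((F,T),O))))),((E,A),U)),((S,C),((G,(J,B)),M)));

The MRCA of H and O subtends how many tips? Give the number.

12

The MRCA of H and O is the node subtending (((R,(H,(Q,L))),V),((N,D),((P,I),((F,T),O)))).
That clade contains 12 terminal taxa: D, F, H, I, L, N, O, P, Q, R, T, V.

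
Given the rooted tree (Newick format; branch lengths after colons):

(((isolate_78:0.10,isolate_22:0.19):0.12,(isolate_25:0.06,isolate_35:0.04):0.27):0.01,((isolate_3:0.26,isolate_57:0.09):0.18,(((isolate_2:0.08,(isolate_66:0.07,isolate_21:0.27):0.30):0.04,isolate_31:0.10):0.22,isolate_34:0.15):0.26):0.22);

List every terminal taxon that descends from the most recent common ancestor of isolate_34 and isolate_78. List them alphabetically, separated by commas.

isolate_2, isolate_21, isolate_22, isolate_25, isolate_3, isolate_31, isolate_34, isolate_35, isolate_57, isolate_66, isolate_78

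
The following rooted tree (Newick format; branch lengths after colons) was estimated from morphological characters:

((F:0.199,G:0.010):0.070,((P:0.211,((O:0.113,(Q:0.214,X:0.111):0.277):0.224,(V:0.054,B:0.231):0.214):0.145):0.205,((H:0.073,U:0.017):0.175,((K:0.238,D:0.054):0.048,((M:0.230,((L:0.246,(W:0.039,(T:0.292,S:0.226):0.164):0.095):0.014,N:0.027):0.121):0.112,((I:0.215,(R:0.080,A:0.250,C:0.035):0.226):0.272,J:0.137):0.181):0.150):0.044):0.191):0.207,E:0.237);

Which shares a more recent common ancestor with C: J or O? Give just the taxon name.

J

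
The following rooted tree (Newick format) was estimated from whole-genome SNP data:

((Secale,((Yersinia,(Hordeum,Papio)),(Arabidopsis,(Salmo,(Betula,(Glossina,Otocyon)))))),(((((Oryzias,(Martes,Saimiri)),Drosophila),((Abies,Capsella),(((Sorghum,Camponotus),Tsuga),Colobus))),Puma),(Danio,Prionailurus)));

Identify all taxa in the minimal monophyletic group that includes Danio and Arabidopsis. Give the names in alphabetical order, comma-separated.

Abies, Arabidopsis, Betula, Camponotus, Capsella, Colobus, Danio, Drosophila, Glossina, Hordeum, Martes, Oryzias, Otocyon, Papio, Prionailurus, Puma, Saimiri, Salmo, Secale, Sorghum, Tsuga, Yersinia

Tracing Danio: it sits inside (Danio,Prionailurus).
Tracing Arabidopsis: it sits inside (Arabidopsis,(Salmo,(Betula,(Glossina,Otocyon)))).
The smallest clade enclosing both is the whole tree (their MRCA is the root), so the answer is all 22 tips in alphabetical order.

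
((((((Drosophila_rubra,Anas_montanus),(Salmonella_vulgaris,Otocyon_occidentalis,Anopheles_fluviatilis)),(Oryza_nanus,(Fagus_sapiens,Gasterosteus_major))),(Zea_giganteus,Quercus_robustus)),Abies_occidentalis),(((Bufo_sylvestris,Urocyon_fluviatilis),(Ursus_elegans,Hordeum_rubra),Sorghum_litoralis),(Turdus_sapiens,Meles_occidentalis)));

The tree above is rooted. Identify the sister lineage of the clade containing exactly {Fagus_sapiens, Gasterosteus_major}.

Oryza_nanus

The clade containing exactly {Fagus_sapiens, Gasterosteus_major} attaches to the tree at the node subtending (Oryza_nanus,(Fagus_sapiens,Gasterosteus_major)).
The other lineage descending from that same node — the sister group — is the single tip Oryza_nanus.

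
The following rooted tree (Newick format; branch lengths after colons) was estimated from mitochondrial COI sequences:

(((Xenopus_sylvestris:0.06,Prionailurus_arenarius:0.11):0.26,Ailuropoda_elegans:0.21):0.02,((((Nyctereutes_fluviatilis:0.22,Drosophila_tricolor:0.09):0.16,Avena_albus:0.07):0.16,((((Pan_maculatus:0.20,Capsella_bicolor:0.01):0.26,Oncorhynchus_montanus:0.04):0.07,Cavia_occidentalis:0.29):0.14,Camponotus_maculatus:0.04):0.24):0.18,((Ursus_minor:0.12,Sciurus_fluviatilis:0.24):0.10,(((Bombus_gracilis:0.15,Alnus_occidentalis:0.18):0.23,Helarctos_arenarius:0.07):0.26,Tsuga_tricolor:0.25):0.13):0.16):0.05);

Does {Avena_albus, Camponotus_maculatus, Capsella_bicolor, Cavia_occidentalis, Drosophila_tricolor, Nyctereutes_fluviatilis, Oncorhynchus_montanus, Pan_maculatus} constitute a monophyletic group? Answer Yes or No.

Yes

The most recent common ancestor of these taxa subtends (((Nyctereutes_fluviatilis,Drosophila_tricolor),Avena_albus),((((Pan_maculatus,Capsella_bicolor),Oncorhynchus_montanus),Cavia_occidentalis),Camponotus_maculatus)).
That clade has exactly 8 tips — every listed taxon and nothing else — so the group is monophyletic.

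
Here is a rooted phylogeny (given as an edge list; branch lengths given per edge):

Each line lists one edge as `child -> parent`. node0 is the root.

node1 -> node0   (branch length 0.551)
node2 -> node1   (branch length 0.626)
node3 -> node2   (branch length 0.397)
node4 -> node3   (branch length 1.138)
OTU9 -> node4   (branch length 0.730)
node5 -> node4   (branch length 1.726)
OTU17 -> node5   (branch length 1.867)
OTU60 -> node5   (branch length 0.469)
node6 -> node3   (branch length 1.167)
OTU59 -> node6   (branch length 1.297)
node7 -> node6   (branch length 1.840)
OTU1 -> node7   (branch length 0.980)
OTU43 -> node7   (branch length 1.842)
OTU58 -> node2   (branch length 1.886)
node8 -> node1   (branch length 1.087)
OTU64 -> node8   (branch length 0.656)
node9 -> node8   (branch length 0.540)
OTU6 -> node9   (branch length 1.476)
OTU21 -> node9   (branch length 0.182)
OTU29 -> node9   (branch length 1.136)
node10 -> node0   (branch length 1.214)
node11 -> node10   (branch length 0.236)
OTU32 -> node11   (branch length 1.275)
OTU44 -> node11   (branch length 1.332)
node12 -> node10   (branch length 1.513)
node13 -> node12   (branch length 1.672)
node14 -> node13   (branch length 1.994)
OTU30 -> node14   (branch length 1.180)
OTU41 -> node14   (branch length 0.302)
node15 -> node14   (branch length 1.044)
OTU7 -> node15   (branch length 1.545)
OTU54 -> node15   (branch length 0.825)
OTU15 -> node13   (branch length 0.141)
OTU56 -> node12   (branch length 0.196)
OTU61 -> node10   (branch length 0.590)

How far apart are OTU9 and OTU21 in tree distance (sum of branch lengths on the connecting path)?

4.700

The path runs OTU9 → … → MRCA → … → OTU21; the MRCA is the node subtending ((((OTU9,(OTU17,OTU60)),(OTU59,(OTU1,OTU43))),OTU58),(OTU64,(OTU6,OTU21,OTU29))).
Branch lengths along that path: 0.730 + 1.138 + 0.397 + 0.626 + 1.087 + 0.540 + 0.182 = 4.700.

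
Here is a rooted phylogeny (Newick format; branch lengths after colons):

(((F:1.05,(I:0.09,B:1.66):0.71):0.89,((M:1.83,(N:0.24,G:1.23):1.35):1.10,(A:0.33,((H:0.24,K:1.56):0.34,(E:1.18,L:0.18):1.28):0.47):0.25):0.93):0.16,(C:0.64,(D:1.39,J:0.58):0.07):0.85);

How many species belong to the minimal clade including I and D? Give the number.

14

The MRCA of I and D is the root, so the clade is the entire tree.
That clade contains 14 terminal taxa: A, B, C, D, E, F, G, H, I, J, K, L, M, N.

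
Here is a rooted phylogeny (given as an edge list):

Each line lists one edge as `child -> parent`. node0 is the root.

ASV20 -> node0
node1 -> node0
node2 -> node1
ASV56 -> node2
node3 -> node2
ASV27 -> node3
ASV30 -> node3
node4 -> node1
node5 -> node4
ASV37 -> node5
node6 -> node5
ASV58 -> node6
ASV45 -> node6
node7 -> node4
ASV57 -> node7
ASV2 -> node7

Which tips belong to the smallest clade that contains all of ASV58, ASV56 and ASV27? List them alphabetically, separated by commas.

ASV2, ASV27, ASV30, ASV37, ASV45, ASV56, ASV57, ASV58

Tracing ASV58: it sits inside (ASV58,ASV45).
Tracing ASV56: it sits inside (ASV56,(ASV27,ASV30)).
Tracing ASV27: it sits inside (ASV27,ASV30).
The smallest clade enclosing all 3 is ((ASV56,(ASV27,ASV30)),((ASV37,(ASV58,ASV45)),(ASV57,ASV2))); the answer is its 8 terminal taxa in alphabetical order.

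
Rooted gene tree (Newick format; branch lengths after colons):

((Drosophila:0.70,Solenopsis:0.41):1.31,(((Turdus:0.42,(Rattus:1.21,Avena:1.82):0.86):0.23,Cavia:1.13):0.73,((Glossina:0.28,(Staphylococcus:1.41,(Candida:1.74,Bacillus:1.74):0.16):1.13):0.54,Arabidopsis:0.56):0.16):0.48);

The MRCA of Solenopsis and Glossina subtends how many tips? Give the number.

The MRCA of Solenopsis and Glossina is the root, so the clade is the entire tree.
That clade contains 11 terminal taxa: Arabidopsis, Avena, Bacillus, Candida, Cavia, Drosophila, Glossina, Rattus, Solenopsis, Staphylococcus, Turdus.

11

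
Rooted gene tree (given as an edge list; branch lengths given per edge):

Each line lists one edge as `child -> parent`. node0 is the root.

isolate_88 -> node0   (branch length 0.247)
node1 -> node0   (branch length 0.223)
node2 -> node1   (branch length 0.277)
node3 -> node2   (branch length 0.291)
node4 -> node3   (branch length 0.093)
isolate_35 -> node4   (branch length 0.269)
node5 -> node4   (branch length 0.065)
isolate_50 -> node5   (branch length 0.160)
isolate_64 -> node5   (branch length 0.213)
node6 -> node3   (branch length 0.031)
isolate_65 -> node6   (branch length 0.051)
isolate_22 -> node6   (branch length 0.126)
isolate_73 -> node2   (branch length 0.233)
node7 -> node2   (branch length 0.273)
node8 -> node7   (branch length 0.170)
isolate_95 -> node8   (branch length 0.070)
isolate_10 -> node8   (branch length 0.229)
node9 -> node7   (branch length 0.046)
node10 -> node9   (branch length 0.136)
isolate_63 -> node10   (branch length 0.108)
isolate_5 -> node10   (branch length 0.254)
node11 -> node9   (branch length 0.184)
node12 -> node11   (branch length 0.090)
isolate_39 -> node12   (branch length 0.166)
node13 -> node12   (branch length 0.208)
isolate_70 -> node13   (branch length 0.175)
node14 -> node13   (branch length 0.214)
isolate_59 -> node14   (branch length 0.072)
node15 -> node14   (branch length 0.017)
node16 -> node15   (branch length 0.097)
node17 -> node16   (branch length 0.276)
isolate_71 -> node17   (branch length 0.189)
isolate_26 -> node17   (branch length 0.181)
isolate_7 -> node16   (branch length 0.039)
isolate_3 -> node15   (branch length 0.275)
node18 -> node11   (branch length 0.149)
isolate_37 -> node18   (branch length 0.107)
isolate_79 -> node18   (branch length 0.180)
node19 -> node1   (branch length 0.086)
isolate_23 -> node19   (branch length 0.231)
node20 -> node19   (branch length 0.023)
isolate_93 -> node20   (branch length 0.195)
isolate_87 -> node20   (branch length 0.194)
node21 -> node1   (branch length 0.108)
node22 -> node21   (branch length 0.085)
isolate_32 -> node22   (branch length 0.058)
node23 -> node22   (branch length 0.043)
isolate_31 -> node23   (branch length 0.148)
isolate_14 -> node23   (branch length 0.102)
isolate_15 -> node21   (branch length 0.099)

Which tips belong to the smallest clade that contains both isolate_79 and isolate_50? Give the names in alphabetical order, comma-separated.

isolate_10, isolate_22, isolate_26, isolate_3, isolate_35, isolate_37, isolate_39, isolate_5, isolate_50, isolate_59, isolate_63, isolate_64, isolate_65, isolate_7, isolate_70, isolate_71, isolate_73, isolate_79, isolate_95

Tracing isolate_79: it sits inside (isolate_37,isolate_79).
Tracing isolate_50: it sits inside (isolate_50,isolate_64).
The smallest clade enclosing both is (((isolate_35,(isolate_50,isolate_64)),(isolate_65,isolate_22)),isolate_73,((isolate_95,isolate_10),((isolate_63,isolate_5),((isolate_39,(isolate_70,(isolate_59,(((isolate_71,isolate_26),isolate_7),isolate_3)))),(isolate_37,isolate_79))))); the answer is its 19 terminal taxa in alphabetical order.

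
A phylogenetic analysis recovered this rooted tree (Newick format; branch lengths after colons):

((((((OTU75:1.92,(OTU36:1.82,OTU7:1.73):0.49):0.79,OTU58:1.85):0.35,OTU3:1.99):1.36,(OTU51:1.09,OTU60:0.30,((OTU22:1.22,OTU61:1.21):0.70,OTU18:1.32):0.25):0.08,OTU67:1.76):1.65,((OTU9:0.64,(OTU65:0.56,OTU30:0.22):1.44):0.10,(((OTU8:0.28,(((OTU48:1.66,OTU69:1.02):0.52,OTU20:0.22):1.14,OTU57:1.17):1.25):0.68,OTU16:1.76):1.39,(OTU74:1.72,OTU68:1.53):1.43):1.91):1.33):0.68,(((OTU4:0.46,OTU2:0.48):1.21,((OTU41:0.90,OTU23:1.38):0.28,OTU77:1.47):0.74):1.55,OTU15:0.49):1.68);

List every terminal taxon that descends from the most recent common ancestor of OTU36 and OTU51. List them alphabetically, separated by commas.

Tracing OTU36: it sits inside (OTU36,OTU7).
Tracing OTU51: it sits inside (OTU51,OTU60,((OTU22,OTU61),OTU18)).
The smallest clade enclosing both is ((((OTU75,(OTU36,OTU7)),OTU58),OTU3),(OTU51,OTU60,((OTU22,OTU61),OTU18)),OTU67); the answer is its 11 terminal taxa in alphabetical order.

OTU18, OTU22, OTU3, OTU36, OTU51, OTU58, OTU60, OTU61, OTU67, OTU7, OTU75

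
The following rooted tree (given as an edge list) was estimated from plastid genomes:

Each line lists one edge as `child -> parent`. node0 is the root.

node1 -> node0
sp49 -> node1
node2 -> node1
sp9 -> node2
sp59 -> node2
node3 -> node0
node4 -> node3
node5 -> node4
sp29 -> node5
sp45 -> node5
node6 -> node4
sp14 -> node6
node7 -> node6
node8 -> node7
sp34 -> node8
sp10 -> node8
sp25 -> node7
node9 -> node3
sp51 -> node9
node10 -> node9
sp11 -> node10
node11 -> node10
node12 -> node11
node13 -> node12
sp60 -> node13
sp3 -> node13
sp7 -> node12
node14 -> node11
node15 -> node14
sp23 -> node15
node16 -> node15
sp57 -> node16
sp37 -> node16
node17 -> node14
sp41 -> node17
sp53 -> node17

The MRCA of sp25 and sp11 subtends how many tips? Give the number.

16

The MRCA of sp25 and sp11 is the node subtending (((sp29,sp45),(sp14,((sp34,sp10),sp25))),(sp51,(sp11,(((sp60,sp3),sp7),((sp23,(sp57,sp37)),(sp41,sp53)))))).
That clade contains 16 terminal taxa: sp10, sp11, sp14, sp23, sp25, sp29, sp3, sp34, sp37, sp41, sp45, sp51, sp53, sp57, sp60, sp7.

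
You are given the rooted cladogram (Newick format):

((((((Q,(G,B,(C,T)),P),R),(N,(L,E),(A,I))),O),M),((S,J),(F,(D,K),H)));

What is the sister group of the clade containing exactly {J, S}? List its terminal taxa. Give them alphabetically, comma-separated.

D, F, H, K

The clade containing exactly {J, S} attaches to the tree at the node subtending ((S,J),(F,(D,K),H)).
The other lineage descending from that same node — the sister group — is (F,(D,K),H); its 4 tips in alphabetical order are the answer.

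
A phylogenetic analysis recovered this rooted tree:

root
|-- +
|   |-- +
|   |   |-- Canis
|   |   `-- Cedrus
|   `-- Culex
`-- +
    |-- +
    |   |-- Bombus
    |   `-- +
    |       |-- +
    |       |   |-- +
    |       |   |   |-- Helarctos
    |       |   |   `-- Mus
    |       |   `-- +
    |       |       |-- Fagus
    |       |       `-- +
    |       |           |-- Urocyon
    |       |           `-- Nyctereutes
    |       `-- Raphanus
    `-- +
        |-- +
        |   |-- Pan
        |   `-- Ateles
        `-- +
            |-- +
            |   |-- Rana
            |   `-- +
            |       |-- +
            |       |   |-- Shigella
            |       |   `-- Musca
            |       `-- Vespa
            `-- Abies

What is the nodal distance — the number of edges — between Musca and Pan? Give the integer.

The MRCA of Musca and Pan is the node subtending ((Pan,Ateles),((Rana,((Shigella,Musca),Vespa)),Abies)).
From Musca up to that node: 5 branches. From Pan up to the same node: 2 branches. Total: 5 + 2 = 7.

7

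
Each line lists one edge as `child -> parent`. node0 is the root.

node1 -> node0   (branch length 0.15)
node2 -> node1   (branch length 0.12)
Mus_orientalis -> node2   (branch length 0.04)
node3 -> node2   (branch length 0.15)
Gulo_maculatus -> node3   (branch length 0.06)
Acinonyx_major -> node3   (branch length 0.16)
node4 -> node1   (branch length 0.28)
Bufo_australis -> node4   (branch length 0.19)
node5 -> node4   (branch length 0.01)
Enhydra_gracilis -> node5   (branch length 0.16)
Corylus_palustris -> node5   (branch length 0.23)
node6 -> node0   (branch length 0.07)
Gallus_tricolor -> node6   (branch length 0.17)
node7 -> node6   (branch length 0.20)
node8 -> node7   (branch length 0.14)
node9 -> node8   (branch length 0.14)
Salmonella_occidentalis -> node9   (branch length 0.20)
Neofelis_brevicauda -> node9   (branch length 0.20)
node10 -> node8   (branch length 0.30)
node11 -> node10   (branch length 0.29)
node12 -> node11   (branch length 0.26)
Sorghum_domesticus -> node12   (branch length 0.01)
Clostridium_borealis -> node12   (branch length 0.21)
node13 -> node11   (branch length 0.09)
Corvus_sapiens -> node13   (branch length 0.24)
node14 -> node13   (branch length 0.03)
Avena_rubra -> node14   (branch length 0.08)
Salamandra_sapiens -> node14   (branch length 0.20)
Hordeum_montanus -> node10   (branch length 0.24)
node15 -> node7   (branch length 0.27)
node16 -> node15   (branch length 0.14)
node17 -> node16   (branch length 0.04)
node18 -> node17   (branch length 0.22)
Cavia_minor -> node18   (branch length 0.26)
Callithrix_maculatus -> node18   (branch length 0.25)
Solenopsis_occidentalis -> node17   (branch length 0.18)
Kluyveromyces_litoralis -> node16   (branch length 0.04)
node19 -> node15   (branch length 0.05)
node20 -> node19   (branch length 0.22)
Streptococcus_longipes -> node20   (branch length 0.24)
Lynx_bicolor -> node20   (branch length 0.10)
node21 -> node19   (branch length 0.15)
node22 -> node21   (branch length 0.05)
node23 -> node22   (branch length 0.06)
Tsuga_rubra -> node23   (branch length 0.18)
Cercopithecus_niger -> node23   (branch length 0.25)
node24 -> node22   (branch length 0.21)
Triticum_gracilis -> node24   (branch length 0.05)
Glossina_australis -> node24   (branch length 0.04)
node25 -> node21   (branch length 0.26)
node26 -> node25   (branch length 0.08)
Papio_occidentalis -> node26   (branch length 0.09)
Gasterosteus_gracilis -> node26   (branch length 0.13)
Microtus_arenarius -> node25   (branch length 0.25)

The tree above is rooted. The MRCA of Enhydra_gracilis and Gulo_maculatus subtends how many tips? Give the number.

The MRCA of Enhydra_gracilis and Gulo_maculatus is the node subtending ((Mus_orientalis,(Gulo_maculatus,Acinonyx_major)),(Bufo_australis,(Enhydra_gracilis,Corylus_palustris))).
That clade contains 6 terminal taxa: Acinonyx_major, Bufo_australis, Corylus_palustris, Enhydra_gracilis, Gulo_maculatus, Mus_orientalis.

6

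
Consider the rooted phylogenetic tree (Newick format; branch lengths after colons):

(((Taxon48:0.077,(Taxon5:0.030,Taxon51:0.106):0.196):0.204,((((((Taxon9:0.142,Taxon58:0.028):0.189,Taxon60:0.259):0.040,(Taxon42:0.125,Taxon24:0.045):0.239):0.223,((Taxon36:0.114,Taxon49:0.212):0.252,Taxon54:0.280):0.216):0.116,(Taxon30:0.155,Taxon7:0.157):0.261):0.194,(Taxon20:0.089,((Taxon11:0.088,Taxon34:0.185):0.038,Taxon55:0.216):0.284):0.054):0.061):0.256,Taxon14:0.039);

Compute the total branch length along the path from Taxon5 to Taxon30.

The path runs Taxon5 → … → MRCA → … → Taxon30; the MRCA is the node subtending ((Taxon48,(Taxon5,Taxon51)),((((((Taxon9,Taxon58),Taxon60),(Taxon42,Taxon24)),((Taxon36,Taxon49),Taxon54)),(Taxon30,Taxon7)),(Taxon20,((Taxon11,Taxon34),Taxon55)))).
Branch lengths along that path: 0.030 + 0.196 + 0.204 + 0.061 + 0.194 + 0.261 + 0.155 = 1.101.

1.101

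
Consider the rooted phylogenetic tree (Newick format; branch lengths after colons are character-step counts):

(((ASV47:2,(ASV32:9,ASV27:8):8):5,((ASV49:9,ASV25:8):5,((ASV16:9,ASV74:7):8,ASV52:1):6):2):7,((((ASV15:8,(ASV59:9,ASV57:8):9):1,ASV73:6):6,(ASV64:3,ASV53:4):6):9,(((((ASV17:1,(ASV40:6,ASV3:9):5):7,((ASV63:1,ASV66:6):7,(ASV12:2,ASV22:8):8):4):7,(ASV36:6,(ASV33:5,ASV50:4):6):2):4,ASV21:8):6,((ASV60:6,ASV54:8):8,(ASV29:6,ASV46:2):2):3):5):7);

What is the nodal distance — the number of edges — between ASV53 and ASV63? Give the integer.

The MRCA of ASV53 and ASV63 is the node subtending ((((ASV15,(ASV59,ASV57)),ASV73),(ASV64,ASV53)),(((((ASV17,(ASV40,ASV3)),((ASV63,ASV66),(ASV12,ASV22))),(ASV36,(ASV33,ASV50))),ASV21),((ASV60,ASV54),(ASV29,ASV46)))).
From ASV53 up to that node: 3 branches. From ASV63 up to the same node: 7 branches. Total: 3 + 7 = 10.

10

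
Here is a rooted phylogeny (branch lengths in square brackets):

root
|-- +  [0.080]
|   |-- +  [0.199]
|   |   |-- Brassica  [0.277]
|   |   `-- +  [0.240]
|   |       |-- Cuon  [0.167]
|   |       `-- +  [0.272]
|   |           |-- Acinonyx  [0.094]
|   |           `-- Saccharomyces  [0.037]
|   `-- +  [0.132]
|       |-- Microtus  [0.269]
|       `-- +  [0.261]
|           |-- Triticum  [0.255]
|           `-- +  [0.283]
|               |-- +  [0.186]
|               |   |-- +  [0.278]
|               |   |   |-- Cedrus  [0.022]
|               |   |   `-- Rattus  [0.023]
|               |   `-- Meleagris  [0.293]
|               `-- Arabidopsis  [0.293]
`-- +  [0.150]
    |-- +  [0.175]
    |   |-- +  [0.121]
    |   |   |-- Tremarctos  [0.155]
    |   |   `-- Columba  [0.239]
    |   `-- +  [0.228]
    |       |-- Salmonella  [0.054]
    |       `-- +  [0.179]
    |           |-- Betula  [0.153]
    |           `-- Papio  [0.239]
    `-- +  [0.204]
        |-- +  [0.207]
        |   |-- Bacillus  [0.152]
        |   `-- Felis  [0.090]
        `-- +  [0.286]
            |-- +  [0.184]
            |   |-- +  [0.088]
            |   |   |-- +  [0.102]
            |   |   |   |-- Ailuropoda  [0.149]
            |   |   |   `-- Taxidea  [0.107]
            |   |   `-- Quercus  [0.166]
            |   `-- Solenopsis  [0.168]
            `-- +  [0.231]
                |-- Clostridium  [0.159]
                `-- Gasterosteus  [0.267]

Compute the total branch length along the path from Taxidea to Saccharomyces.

1.949

The path runs Taxidea → … → MRCA → … → Saccharomyces; the MRCA is the root of the tree.
Branch lengths along that path: 0.107 + 0.102 + 0.088 + 0.184 + 0.286 + 0.204 + 0.150 + 0.080 + 0.199 + 0.240 + 0.272 + 0.037 = 1.949.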